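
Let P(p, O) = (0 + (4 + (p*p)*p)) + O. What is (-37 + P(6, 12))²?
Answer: 38025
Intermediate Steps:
P(p, O) = 4 + O + p³ (P(p, O) = (0 + (4 + p²*p)) + O = (0 + (4 + p³)) + O = (4 + p³) + O = 4 + O + p³)
(-37 + P(6, 12))² = (-37 + (4 + 12 + 6³))² = (-37 + (4 + 12 + 216))² = (-37 + 232)² = 195² = 38025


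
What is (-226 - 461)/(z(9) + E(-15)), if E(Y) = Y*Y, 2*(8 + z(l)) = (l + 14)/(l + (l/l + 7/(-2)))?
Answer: -2977/948 ≈ -3.1403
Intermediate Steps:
z(l) = -8 + (14 + l)/(2*(-5/2 + l)) (z(l) = -8 + ((l + 14)/(l + (l/l + 7/(-2))))/2 = -8 + ((14 + l)/(l + (1 + 7*(-½))))/2 = -8 + ((14 + l)/(l + (1 - 7/2)))/2 = -8 + ((14 + l)/(l - 5/2))/2 = -8 + ((14 + l)/(-5/2 + l))/2 = -8 + (14 + l)/(2*(-5/2 + l)))
E(Y) = Y²
(-226 - 461)/(z(9) + E(-15)) = (-226 - 461)/(3*(18 - 5*9)/(-5 + 2*9) + (-15)²) = -687/(3*(18 - 45)/(-5 + 18) + 225) = -687/(3*(-27)/13 + 225) = -687/(3*(1/13)*(-27) + 225) = -687/(-81/13 + 225) = -687/2844/13 = -687*13/2844 = -2977/948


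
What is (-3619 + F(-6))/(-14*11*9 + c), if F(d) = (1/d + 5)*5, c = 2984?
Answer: -21569/9588 ≈ -2.2496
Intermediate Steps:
F(d) = 25 + 5/d (F(d) = (1/d + 5)*5 = (5 + 1/d)*5 = 25 + 5/d)
(-3619 + F(-6))/(-14*11*9 + c) = (-3619 + (25 + 5/(-6)))/(-14*11*9 + 2984) = (-3619 + (25 + 5*(-1/6)))/(-154*9 + 2984) = (-3619 + (25 - 5/6))/(-1386 + 2984) = (-3619 + 145/6)/1598 = -21569/6*1/1598 = -21569/9588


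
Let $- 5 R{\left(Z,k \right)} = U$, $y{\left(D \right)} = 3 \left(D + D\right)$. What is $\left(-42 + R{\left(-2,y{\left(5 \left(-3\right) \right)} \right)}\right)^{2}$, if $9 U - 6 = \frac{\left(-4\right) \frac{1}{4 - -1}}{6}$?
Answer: $\frac{808719844}{455625} \approx 1775.0$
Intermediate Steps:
$y{\left(D \right)} = 6 D$ ($y{\left(D \right)} = 3 \cdot 2 D = 6 D$)
$U = \frac{88}{135}$ ($U = \frac{2}{3} + \frac{- \frac{4}{4 - -1} \cdot \frac{1}{6}}{9} = \frac{2}{3} + \frac{- \frac{4}{4 + 1} \cdot \frac{1}{6}}{9} = \frac{2}{3} + \frac{- \frac{4}{5} \cdot \frac{1}{6}}{9} = \frac{2}{3} + \frac{\left(-4\right) \frac{1}{5} \cdot \frac{1}{6}}{9} = \frac{2}{3} + \frac{\left(- \frac{4}{5}\right) \frac{1}{6}}{9} = \frac{2}{3} + \frac{1}{9} \left(- \frac{2}{15}\right) = \frac{2}{3} - \frac{2}{135} = \frac{88}{135} \approx 0.65185$)
$R{\left(Z,k \right)} = - \frac{88}{675}$ ($R{\left(Z,k \right)} = \left(- \frac{1}{5}\right) \frac{88}{135} = - \frac{88}{675}$)
$\left(-42 + R{\left(-2,y{\left(5 \left(-3\right) \right)} \right)}\right)^{2} = \left(-42 - \frac{88}{675}\right)^{2} = \left(- \frac{28438}{675}\right)^{2} = \frac{808719844}{455625}$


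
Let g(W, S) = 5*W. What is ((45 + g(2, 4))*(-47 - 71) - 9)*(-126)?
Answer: 818874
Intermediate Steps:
((45 + g(2, 4))*(-47 - 71) - 9)*(-126) = ((45 + 5*2)*(-47 - 71) - 9)*(-126) = ((45 + 10)*(-118) - 9)*(-126) = (55*(-118) - 9)*(-126) = (-6490 - 9)*(-126) = -6499*(-126) = 818874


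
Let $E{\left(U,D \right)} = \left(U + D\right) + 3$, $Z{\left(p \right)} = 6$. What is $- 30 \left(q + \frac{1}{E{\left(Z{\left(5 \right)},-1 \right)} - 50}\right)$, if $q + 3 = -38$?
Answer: $\frac{8615}{7} \approx 1230.7$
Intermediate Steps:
$q = -41$ ($q = -3 - 38 = -41$)
$E{\left(U,D \right)} = 3 + D + U$ ($E{\left(U,D \right)} = \left(D + U\right) + 3 = 3 + D + U$)
$- 30 \left(q + \frac{1}{E{\left(Z{\left(5 \right)},-1 \right)} - 50}\right) = - 30 \left(-41 + \frac{1}{\left(3 - 1 + 6\right) - 50}\right) = - 30 \left(-41 + \frac{1}{8 - 50}\right) = - 30 \left(-41 + \frac{1}{-42}\right) = - 30 \left(-41 - \frac{1}{42}\right) = \left(-30\right) \left(- \frac{1723}{42}\right) = \frac{8615}{7}$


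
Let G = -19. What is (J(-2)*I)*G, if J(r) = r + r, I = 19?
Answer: 1444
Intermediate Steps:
J(r) = 2*r
(J(-2)*I)*G = ((2*(-2))*19)*(-19) = -4*19*(-19) = -76*(-19) = 1444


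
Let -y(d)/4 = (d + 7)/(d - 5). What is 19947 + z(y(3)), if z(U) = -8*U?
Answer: 19787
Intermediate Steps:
y(d) = -4*(7 + d)/(-5 + d) (y(d) = -4*(d + 7)/(d - 5) = -4*(7 + d)/(-5 + d))
19947 + z(y(3)) = 19947 - 32*(-7 - 1*3)/(-5 + 3) = 19947 - 32*(-7 - 3)/(-2) = 19947 - 32*(-1)*(-10)/2 = 19947 - 8*20 = 19947 - 160 = 19787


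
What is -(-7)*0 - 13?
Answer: -13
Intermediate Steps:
-(-7)*0 - 13 = -7*0 - 13 = 0 - 13 = -13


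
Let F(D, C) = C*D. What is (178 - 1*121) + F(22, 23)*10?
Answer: 5117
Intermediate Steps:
(178 - 1*121) + F(22, 23)*10 = (178 - 1*121) + (23*22)*10 = (178 - 121) + 506*10 = 57 + 5060 = 5117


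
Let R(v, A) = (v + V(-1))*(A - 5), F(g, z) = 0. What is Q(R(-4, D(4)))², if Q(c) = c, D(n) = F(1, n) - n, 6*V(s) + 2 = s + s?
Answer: 1764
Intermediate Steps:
V(s) = -⅓ + s/3 (V(s) = -⅓ + (s + s)/6 = -⅓ + (2*s)/6 = -⅓ + s/3)
D(n) = -n (D(n) = 0 - n = -n)
R(v, A) = (-5 + A)*(-⅔ + v) (R(v, A) = (v + (-⅓ + (⅓)*(-1)))*(A - 5) = (v + (-⅓ - ⅓))*(-5 + A) = (v - ⅔)*(-5 + A) = (-⅔ + v)*(-5 + A) = (-5 + A)*(-⅔ + v))
Q(R(-4, D(4)))² = (10/3 - 5*(-4) - (-2)*4/3 - 1*4*(-4))² = (10/3 + 20 - ⅔*(-4) - 4*(-4))² = (10/3 + 20 + 8/3 + 16)² = 42² = 1764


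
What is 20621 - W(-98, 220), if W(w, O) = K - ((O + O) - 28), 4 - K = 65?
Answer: 21094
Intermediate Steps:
K = -61 (K = 4 - 1*65 = 4 - 65 = -61)
W(w, O) = -33 - 2*O (W(w, O) = -61 - ((O + O) - 28) = -61 - (2*O - 28) = -61 - (-28 + 2*O) = -61 + (28 - 2*O) = -33 - 2*O)
20621 - W(-98, 220) = 20621 - (-33 - 2*220) = 20621 - (-33 - 440) = 20621 - 1*(-473) = 20621 + 473 = 21094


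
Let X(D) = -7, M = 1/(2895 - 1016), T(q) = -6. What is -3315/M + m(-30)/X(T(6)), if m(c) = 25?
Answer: -43602220/7 ≈ -6.2289e+6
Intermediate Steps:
M = 1/1879 ≈ 0.00053220
-3315/M + m(-30)/X(T(6)) = -3315/1/1879 + 25/(-7) = -3315*1879 + 25*(-⅐) = -6228885 - 25/7 = -43602220/7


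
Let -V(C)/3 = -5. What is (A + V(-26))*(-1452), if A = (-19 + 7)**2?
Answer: -230868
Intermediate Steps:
A = 144 (A = (-12)**2 = 144)
V(C) = 15 (V(C) = -3*(-5) = 15)
(A + V(-26))*(-1452) = (144 + 15)*(-1452) = 159*(-1452) = -230868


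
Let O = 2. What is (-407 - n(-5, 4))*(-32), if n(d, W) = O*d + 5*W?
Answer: 13344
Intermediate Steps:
n(d, W) = 2*d + 5*W
(-407 - n(-5, 4))*(-32) = (-407 - (2*(-5) + 5*4))*(-32) = (-407 - (-10 + 20))*(-32) = (-407 - 1*10)*(-32) = (-407 - 10)*(-32) = -417*(-32) = 13344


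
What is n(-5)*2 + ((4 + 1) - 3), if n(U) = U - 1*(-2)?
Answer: -4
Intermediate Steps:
n(U) = 2 + U (n(U) = U + 2 = 2 + U)
n(-5)*2 + ((4 + 1) - 3) = (2 - 5)*2 + ((4 + 1) - 3) = -3*2 + (5 - 3) = -6 + 2 = -4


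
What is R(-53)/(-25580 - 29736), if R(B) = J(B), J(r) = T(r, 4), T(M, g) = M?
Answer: 53/55316 ≈ 0.00095813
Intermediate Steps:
J(r) = r
R(B) = B
R(-53)/(-25580 - 29736) = -53/(-25580 - 29736) = -53/(-55316) = -53*(-1/55316) = 53/55316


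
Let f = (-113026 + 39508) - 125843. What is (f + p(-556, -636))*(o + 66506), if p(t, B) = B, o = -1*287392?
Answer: 44176537342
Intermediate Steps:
o = -287392
f = -199361 (f = -73518 - 125843 = -199361)
(f + p(-556, -636))*(o + 66506) = (-199361 - 636)*(-287392 + 66506) = -199997*(-220886) = 44176537342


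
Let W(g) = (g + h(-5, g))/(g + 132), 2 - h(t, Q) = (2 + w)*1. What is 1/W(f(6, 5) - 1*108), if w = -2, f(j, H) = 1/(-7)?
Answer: -167/743 ≈ -0.22476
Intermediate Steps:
f(j, H) = -⅐
h(t, Q) = 2 (h(t, Q) = 2 - (2 - 2) = 2 - 0 = 2 - 1*0 = 2 + 0 = 2)
W(g) = (2 + g)/(132 + g) (W(g) = (g + 2)/(g + 132) = (2 + g)/(132 + g))
1/W(f(6, 5) - 1*108) = 1/((2 + (-⅐ - 1*108))/(132 + (-⅐ - 1*108))) = 1/((2 + (-⅐ - 108))/(132 + (-⅐ - 108))) = 1/((2 - 757/7)/(132 - 757/7)) = 1/(-743/7/(167/7)) = 1/((7/167)*(-743/7)) = 1/(-743/167) = -167/743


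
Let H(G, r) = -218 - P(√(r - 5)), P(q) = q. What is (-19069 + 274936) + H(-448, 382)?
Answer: 255649 - √377 ≈ 2.5563e+5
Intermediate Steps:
H(G, r) = -218 - √(-5 + r) (H(G, r) = -218 - √(r - 5) = -218 - √(-5 + r))
(-19069 + 274936) + H(-448, 382) = (-19069 + 274936) + (-218 - √(-5 + 382)) = 255867 + (-218 - √377) = 255649 - √377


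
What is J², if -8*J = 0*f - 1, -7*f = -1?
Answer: 1/64 ≈ 0.015625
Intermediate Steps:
f = ⅐ (f = -⅐*(-1) = ⅐ ≈ 0.14286)
J = ⅛ (J = -(0*(⅐) - 1)/8 = -(0 - 1)/8 = -⅛*(-1) = ⅛ ≈ 0.12500)
J² = (⅛)² = 1/64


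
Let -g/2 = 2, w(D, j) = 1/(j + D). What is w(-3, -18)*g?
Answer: 4/21 ≈ 0.19048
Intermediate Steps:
w(D, j) = 1/(D + j)
g = -4 (g = -2*2 = -4)
w(-3, -18)*g = -4/(-3 - 18) = -4/(-21) = -1/21*(-4) = 4/21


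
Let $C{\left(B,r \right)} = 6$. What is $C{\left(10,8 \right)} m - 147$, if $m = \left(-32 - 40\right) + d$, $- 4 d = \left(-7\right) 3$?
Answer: $- \frac{1095}{2} \approx -547.5$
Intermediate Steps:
$d = \frac{21}{4}$ ($d = - \frac{\left(-7\right) 3}{4} = \left(- \frac{1}{4}\right) \left(-21\right) = \frac{21}{4} \approx 5.25$)
$m = - \frac{267}{4}$ ($m = \left(-32 - 40\right) + \frac{21}{4} = -72 + \frac{21}{4} = - \frac{267}{4} \approx -66.75$)
$C{\left(10,8 \right)} m - 147 = 6 \left(- \frac{267}{4}\right) - 147 = - \frac{801}{2} - 147 = - \frac{1095}{2}$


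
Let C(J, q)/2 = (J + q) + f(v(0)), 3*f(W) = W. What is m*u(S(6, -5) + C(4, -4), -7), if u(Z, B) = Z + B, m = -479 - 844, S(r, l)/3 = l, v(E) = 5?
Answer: 24696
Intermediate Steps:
f(W) = W/3
S(r, l) = 3*l
m = -1323
C(J, q) = 10/3 + 2*J + 2*q (C(J, q) = 2*((J + q) + (⅓)*5) = 2*((J + q) + 5/3) = 2*(5/3 + J + q) = 10/3 + 2*J + 2*q)
u(Z, B) = B + Z
m*u(S(6, -5) + C(4, -4), -7) = -1323*(-7 + (3*(-5) + (10/3 + 2*4 + 2*(-4)))) = -1323*(-7 + (-15 + (10/3 + 8 - 8))) = -1323*(-7 + (-15 + 10/3)) = -1323*(-7 - 35/3) = -1323*(-56/3) = 24696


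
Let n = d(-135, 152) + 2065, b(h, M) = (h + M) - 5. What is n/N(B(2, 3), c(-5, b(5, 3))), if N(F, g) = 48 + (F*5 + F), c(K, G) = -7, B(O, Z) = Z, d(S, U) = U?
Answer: 739/22 ≈ 33.591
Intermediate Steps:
b(h, M) = -5 + M + h (b(h, M) = (M + h) - 5 = -5 + M + h)
N(F, g) = 48 + 6*F (N(F, g) = 48 + (5*F + F) = 48 + 6*F)
n = 2217 (n = 152 + 2065 = 2217)
n/N(B(2, 3), c(-5, b(5, 3))) = 2217/(48 + 6*3) = 2217/(48 + 18) = 2217/66 = 2217*(1/66) = 739/22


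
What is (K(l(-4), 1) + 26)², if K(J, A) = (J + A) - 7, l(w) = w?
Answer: 256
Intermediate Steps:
K(J, A) = -7 + A + J (K(J, A) = (A + J) - 7 = -7 + A + J)
(K(l(-4), 1) + 26)² = ((-7 + 1 - 4) + 26)² = (-10 + 26)² = 16² = 256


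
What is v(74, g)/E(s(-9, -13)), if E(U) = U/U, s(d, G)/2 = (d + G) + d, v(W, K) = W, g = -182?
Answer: 74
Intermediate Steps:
s(d, G) = 2*G + 4*d (s(d, G) = 2*((d + G) + d) = 2*((G + d) + d) = 2*(G + 2*d) = 2*G + 4*d)
E(U) = 1
v(74, g)/E(s(-9, -13)) = 74/1 = 74*1 = 74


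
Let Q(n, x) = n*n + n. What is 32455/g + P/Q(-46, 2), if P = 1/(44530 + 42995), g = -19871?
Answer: -5880091401379/3600163199250 ≈ -1.6333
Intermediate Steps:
Q(n, x) = n + n² (Q(n, x) = n² + n = n + n²)
P = 1/87525 ≈ 1.1425e-5
32455/g + P/Q(-46, 2) = 32455/(-19871) + 1/(87525*((-46*(1 - 46)))) = 32455*(-1/19871) + 1/(87525*((-46*(-45)))) = -32455/19871 + (1/87525)/2070 = -32455/19871 + (1/87525)*(1/2070) = -32455/19871 + 1/181176750 = -5880091401379/3600163199250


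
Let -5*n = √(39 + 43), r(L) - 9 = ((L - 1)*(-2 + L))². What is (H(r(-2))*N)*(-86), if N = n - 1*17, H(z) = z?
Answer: 223686 + 13158*√82/5 ≈ 2.4752e+5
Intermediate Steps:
r(L) = 9 + (-1 + L)²*(-2 + L)² (r(L) = 9 + ((L - 1)*(-2 + L))² = 9 + ((-1 + L)*(-2 + L))² = 9 + (-1 + L)²*(-2 + L)²)
n = -√82/5 (n = -√(39 + 43)/5 = -√82/5 ≈ -1.8111)
N = -17 - √82/5 (N = -√82/5 - 1*17 = -√82/5 - 17 = -17 - √82/5 ≈ -18.811)
(H(r(-2))*N)*(-86) = ((9 + (-1 - 2)²*(-2 - 2)²)*(-17 - √82/5))*(-86) = ((9 + (-3)²*(-4)²)*(-17 - √82/5))*(-86) = ((9 + 9*16)*(-17 - √82/5))*(-86) = ((9 + 144)*(-17 - √82/5))*(-86) = (153*(-17 - √82/5))*(-86) = (-2601 - 153*√82/5)*(-86) = 223686 + 13158*√82/5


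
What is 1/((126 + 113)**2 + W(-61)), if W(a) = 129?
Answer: 1/57250 ≈ 1.7467e-5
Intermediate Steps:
1/((126 + 113)**2 + W(-61)) = 1/((126 + 113)**2 + 129) = 1/(239**2 + 129) = 1/(57121 + 129) = 1/57250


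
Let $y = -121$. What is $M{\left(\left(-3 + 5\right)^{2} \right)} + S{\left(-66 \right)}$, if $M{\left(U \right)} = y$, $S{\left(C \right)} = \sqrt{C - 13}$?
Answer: $-121 + i \sqrt{79} \approx -121.0 + 8.8882 i$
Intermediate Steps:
$S{\left(C \right)} = \sqrt{-13 + C}$
$M{\left(U \right)} = -121$
$M{\left(\left(-3 + 5\right)^{2} \right)} + S{\left(-66 \right)} = -121 + \sqrt{-13 - 66} = -121 + \sqrt{-79} = -121 + i \sqrt{79}$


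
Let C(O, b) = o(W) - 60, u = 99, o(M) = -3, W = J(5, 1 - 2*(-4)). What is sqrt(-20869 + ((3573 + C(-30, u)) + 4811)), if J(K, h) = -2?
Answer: 2*I*sqrt(3137) ≈ 112.02*I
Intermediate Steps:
W = -2
C(O, b) = -63 (C(O, b) = -3 - 60 = -63)
sqrt(-20869 + ((3573 + C(-30, u)) + 4811)) = sqrt(-20869 + ((3573 - 63) + 4811)) = sqrt(-20869 + (3510 + 4811)) = sqrt(-20869 + 8321) = sqrt(-12548) = 2*I*sqrt(3137)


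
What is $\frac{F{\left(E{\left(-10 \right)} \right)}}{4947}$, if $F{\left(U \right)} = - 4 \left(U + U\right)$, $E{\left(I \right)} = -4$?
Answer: $\frac{32}{4947} \approx 0.0064686$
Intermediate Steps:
$F{\left(U \right)} = - 8 U$ ($F{\left(U \right)} = - 4 \cdot 2 U = - 8 U$)
$\frac{F{\left(E{\left(-10 \right)} \right)}}{4947} = \frac{\left(-8\right) \left(-4\right)}{4947} = 32 \cdot \frac{1}{4947} = \frac{32}{4947}$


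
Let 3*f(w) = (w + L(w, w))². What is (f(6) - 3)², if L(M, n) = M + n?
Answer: 11025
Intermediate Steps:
f(w) = 3*w² (f(w) = (w + (w + w))²/3 = (w + 2*w)²/3 = (3*w)²/3 = (9*w²)/3 = 3*w²)
(f(6) - 3)² = (3*6² - 3)² = (3*36 - 3)² = (108 - 3)² = 105² = 11025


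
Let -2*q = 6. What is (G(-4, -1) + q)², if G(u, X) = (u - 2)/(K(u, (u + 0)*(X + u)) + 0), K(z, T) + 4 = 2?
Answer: 0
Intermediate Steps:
K(z, T) = -2 (K(z, T) = -4 + 2 = -2)
q = -3 (q = -½*6 = -3)
G(u, X) = 1 - u/2 (G(u, X) = (u - 2)/(-2 + 0) = (-2 + u)/(-2) = (-2 + u)*(-½) = 1 - u/2)
(G(-4, -1) + q)² = ((1 - ½*(-4)) - 3)² = ((1 + 2) - 3)² = (3 - 3)² = 0² = 0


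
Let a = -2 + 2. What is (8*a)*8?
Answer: 0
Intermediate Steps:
a = 0
(8*a)*8 = (8*0)*8 = 0*8 = 0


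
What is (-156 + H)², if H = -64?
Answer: 48400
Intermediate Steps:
(-156 + H)² = (-156 - 64)² = (-220)² = 48400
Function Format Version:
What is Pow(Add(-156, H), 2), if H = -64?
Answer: 48400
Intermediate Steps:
Pow(Add(-156, H), 2) = Pow(Add(-156, -64), 2) = Pow(-220, 2) = 48400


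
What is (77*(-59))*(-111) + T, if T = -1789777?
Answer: -1285504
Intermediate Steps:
(77*(-59))*(-111) + T = (77*(-59))*(-111) - 1789777 = -4543*(-111) - 1789777 = 504273 - 1789777 = -1285504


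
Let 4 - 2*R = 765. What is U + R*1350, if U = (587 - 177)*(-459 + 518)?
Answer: -489485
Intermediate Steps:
U = 24190 (U = 410*59 = 24190)
R = -761/2 (R = 2 - 1/2*765 = 2 - 765/2 = -761/2 ≈ -380.50)
U + R*1350 = 24190 - 761/2*1350 = 24190 - 513675 = -489485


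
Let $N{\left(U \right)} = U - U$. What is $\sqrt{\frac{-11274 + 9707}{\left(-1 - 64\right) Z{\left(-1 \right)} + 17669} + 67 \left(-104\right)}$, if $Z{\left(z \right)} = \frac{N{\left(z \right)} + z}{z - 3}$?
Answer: $\frac{2 i \sqrt{8685571652619}}{70611} \approx 83.475 i$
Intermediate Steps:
$N{\left(U \right)} = 0$
$Z{\left(z \right)} = \frac{z}{-3 + z}$ ($Z{\left(z \right)} = \frac{0 + z}{z - 3} = \frac{z}{-3 + z}$)
$\sqrt{\frac{-11274 + 9707}{\left(-1 - 64\right) Z{\left(-1 \right)} + 17669} + 67 \left(-104\right)} = \sqrt{\frac{-11274 + 9707}{\left(-1 - 64\right) \left(- \frac{1}{-3 - 1}\right) + 17669} + 67 \left(-104\right)} = \sqrt{- \frac{1567}{- 65 \left(- \frac{1}{-4}\right) + 17669} - 6968} = \sqrt{- \frac{1567}{- 65 \left(\left(-1\right) \left(- \frac{1}{4}\right)\right) + 17669} - 6968} = \sqrt{- \frac{1567}{\left(-65\right) \frac{1}{4} + 17669} - 6968} = \sqrt{- \frac{1567}{- \frac{65}{4} + 17669} - 6968} = \sqrt{- \frac{1567}{\frac{70611}{4}} - 6968} = \sqrt{\left(-1567\right) \frac{4}{70611} - 6968} = \sqrt{- \frac{6268}{70611} - 6968} = \sqrt{- \frac{492023716}{70611}} = \frac{2 i \sqrt{8685571652619}}{70611}$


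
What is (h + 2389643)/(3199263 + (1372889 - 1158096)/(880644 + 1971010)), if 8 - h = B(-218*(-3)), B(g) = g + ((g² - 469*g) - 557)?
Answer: 6469159604856/9123191345795 ≈ 0.70909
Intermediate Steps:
B(g) = -557 + g² - 468*g (B(g) = g + (-557 + g² - 469*g) = -557 + g² - 468*g)
h = -121079 (h = 8 - (-557 + (-218*(-3))² - (-102024)*(-3)) = 8 - (-557 + 654² - 468*654) = 8 - (-557 + 427716 - 306072) = 8 - 1*121087 = 8 - 121087 = -121079)
(h + 2389643)/(3199263 + (1372889 - 1158096)/(880644 + 1971010)) = (-121079 + 2389643)/(3199263 + (1372889 - 1158096)/(880644 + 1971010)) = 2268564/(3199263 + 214793/2851654) = 2268564/(9123191345795/2851654) = 2268564*(2851654/9123191345795) = 6469159604856/9123191345795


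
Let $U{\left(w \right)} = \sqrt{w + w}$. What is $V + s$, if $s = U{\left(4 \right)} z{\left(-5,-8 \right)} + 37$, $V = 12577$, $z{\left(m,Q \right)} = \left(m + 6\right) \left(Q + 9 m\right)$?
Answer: $12614 - 106 \sqrt{2} \approx 12464.0$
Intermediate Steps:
$U{\left(w \right)} = \sqrt{2} \sqrt{w}$ ($U{\left(w \right)} = \sqrt{2 w} = \sqrt{2} \sqrt{w}$)
$z{\left(m,Q \right)} = \left(6 + m\right) \left(Q + 9 m\right)$
$s = 37 - 106 \sqrt{2}$ ($s = \sqrt{2} \sqrt{4} \left(6 \left(-8\right) + 9 \left(-5\right)^{2} + 54 \left(-5\right) - -40\right) + 37 = \sqrt{2} \cdot 2 \left(-48 + 9 \cdot 25 - 270 + 40\right) + 37 = 2 \sqrt{2} \left(-48 + 225 - 270 + 40\right) + 37 = 2 \sqrt{2} \left(-53\right) + 37 = - 106 \sqrt{2} + 37 = 37 - 106 \sqrt{2} \approx -112.91$)
$V + s = 12577 + \left(37 - 106 \sqrt{2}\right) = 12614 - 106 \sqrt{2}$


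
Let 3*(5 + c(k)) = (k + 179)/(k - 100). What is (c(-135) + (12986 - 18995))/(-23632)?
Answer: 302851/1190040 ≈ 0.25449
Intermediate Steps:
c(k) = -5 + (179 + k)/(3*(-100 + k)) (c(k) = -5 + ((k + 179)/(k - 100))/3 = -5 + ((179 + k)/(-100 + k))/3 = -5 + (179 + k)/(3*(-100 + k)))
(c(-135) + (12986 - 18995))/(-23632) = ((1679 - 14*(-135))/(3*(-100 - 135)) + (12986 - 18995))/(-23632) = ((⅓)*(1679 + 1890)/(-235) - 6009)*(-1/23632) = ((⅓)*(-1/235)*3569 - 6009)*(-1/23632) = (-3569/705 - 6009)*(-1/23632) = -4239914/705*(-1/23632) = 302851/1190040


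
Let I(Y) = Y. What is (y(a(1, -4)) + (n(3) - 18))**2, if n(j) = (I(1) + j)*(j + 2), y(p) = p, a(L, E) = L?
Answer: 9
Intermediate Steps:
n(j) = (1 + j)*(2 + j) (n(j) = (1 + j)*(j + 2) = (1 + j)*(2 + j))
(y(a(1, -4)) + (n(3) - 18))**2 = (1 + ((2 + 3**2 + 3*3) - 18))**2 = (1 + ((2 + 9 + 9) - 18))**2 = (1 + (20 - 18))**2 = (1 + 2)**2 = 3**2 = 9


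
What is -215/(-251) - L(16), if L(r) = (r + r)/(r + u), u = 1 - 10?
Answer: -6527/1757 ≈ -3.7149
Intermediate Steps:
u = -9
L(r) = 2*r/(-9 + r) (L(r) = (r + r)/(r - 9) = (2*r)/(-9 + r) = 2*r/(-9 + r))
-215/(-251) - L(16) = -215/(-251) - 2*16/(-9 + 16) = -215*(-1/251) - 2*16/7 = 215/251 - 2*16/7 = 215/251 - 1*32/7 = 215/251 - 32/7 = -6527/1757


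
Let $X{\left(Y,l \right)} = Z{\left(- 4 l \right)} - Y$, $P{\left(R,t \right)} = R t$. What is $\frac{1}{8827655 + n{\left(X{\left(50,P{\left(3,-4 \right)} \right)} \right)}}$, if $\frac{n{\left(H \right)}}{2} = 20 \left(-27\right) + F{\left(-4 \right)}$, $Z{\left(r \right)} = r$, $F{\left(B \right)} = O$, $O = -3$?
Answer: $\frac{1}{8826569} \approx 1.1329 \cdot 10^{-7}$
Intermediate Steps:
$F{\left(B \right)} = -3$
$X{\left(Y,l \right)} = - Y - 4 l$ ($X{\left(Y,l \right)} = - 4 l - Y = - Y - 4 l$)
$n{\left(H \right)} = -1086$ ($n{\left(H \right)} = 2 \left(20 \left(-27\right) - 3\right) = 2 \left(-540 - 3\right) = 2 \left(-543\right) = -1086$)
$\frac{1}{8827655 + n{\left(X{\left(50,P{\left(3,-4 \right)} \right)} \right)}} = \frac{1}{8827655 - 1086} = \frac{1}{8826569}$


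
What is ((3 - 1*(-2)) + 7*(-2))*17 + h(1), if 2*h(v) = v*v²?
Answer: -305/2 ≈ -152.50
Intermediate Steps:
h(v) = v³/2 (h(v) = (v*v²)/2 = v³/2)
((3 - 1*(-2)) + 7*(-2))*17 + h(1) = ((3 - 1*(-2)) + 7*(-2))*17 + (½)*1³ = ((3 + 2) - 14)*17 + (½)*1 = (5 - 14)*17 + ½ = -9*17 + ½ = -153 + ½ = -305/2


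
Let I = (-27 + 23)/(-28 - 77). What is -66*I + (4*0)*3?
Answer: -88/35 ≈ -2.5143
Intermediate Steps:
I = 4/105 (I = -4/(-105) = -4*(-1/105) = 4/105 ≈ 0.038095)
-66*I + (4*0)*3 = -66*4/105 + (4*0)*3 = -88/35 + 0*3 = -88/35 + 0 = -88/35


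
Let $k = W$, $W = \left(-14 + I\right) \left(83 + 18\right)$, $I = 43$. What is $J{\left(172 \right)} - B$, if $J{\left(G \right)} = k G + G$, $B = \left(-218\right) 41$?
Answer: $512898$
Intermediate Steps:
$B = -8938$
$W = 2929$ ($W = \left(-14 + 43\right) \left(83 + 18\right) = 29 \cdot 101 = 2929$)
$k = 2929$
$J{\left(G \right)} = 2930 G$ ($J{\left(G \right)} = 2929 G + G = 2930 G$)
$J{\left(172 \right)} - B = 2930 \cdot 172 - -8938 = 503960 + 8938 = 512898$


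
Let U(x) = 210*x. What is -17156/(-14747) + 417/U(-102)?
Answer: 120444007/105293580 ≈ 1.1439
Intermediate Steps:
-17156/(-14747) + 417/U(-102) = -17156/(-14747) + 417/((210*(-102))) = -17156*(-1/14747) + 417/(-21420) = 17156/14747 + 417*(-1/21420) = 17156/14747 - 139/7140 = 120444007/105293580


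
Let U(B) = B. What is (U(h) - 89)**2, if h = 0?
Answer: 7921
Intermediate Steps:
(U(h) - 89)**2 = (0 - 89)**2 = (-89)**2 = 7921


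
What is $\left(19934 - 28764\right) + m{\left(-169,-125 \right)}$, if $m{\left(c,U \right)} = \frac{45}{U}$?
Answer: $- \frac{220759}{25} \approx -8830.4$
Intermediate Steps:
$\left(19934 - 28764\right) + m{\left(-169,-125 \right)} = \left(19934 - 28764\right) + \frac{45}{-125} = -8830 + 45 \left(- \frac{1}{125}\right) = -8830 - \frac{9}{25} = - \frac{220759}{25}$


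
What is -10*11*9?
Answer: -990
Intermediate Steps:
-10*11*9 = -110*9 = -990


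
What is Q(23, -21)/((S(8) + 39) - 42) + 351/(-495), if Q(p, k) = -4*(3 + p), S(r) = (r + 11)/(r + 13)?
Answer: 2691/55 ≈ 48.927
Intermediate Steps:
S(r) = (11 + r)/(13 + r)
Q(p, k) = -12 - 4*p
Q(23, -21)/((S(8) + 39) - 42) + 351/(-495) = (-12 - 4*23)/(((11 + 8)/(13 + 8) + 39) - 42) + 351/(-495) = (-12 - 92)/((19/21 + 39) - 42) + 351*(-1/495) = -104/(((1/21)*19 + 39) - 42) - 39/55 = -104/((19/21 + 39) - 42) - 39/55 = -104/(838/21 - 42) - 39/55 = -104/(-44/21) - 39/55 = -104*(-21/44) - 39/55 = 546/11 - 39/55 = 2691/55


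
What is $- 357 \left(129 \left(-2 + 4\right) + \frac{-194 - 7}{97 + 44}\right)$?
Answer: $- \frac{4305063}{47} \approx -91597.0$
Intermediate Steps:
$- 357 \left(129 \left(-2 + 4\right) + \frac{-194 - 7}{97 + 44}\right) = - 357 \left(129 \cdot 2 - \frac{201}{141}\right) = - 357 \left(258 - \frac{67}{47}\right) = \left(-357\right) \frac{12059}{47} = - \frac{4305063}{47}$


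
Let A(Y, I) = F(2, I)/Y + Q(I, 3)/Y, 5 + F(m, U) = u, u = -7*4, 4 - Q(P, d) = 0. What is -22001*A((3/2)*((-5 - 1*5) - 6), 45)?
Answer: -638029/24 ≈ -26585.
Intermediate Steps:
Q(P, d) = 4 (Q(P, d) = 4 - 1*0 = 4 + 0 = 4)
u = -28
F(m, U) = -33 (F(m, U) = -5 - 28 = -33)
A(Y, I) = -29/Y (A(Y, I) = -33/Y + 4/Y = -29/Y)
-22001*A((3/2)*((-5 - 1*5) - 6), 45) = -22001*(-29*2/(3*((-5 - 1*5) - 6))) = -22001*(-29*2/(3*((-5 - 5) - 6))) = -22001*(-29*2/(3*(-10 - 6))) = -22001*(-29/((3/2)*(-16))) = -22001*(-29/(-24)) = -22001*(-29*(-1/24)) = -22001/(1/(29/24)) = -22001/24/29 = -22001*29/24 = -638029/24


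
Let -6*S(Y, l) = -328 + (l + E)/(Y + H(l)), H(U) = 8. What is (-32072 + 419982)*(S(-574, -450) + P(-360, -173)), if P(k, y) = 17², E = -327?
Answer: 226212625825/1698 ≈ 1.3322e+8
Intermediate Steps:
P(k, y) = 289
S(Y, l) = 164/3 - (-327 + l)/(6*(8 + Y)) (S(Y, l) = -(-328 + (l - 327)/(Y + 8))/6 = -(-328 + (-327 + l)/(8 + Y))/6 = 164/3 - (-327 + l)/(6*(8 + Y)))
(-32072 + 419982)*(S(-574, -450) + P(-360, -173)) = (-32072 + 419982)*((2951 - 1*(-450) + 328*(-574))/(6*(8 - 574)) + 289) = 387910*((⅙)*(2951 + 450 - 188272)/(-566) + 289) = 387910*((⅙)*(-1/566)*(-184871) + 289) = 387910*(184871/3396 + 289) = 387910*(1166315/3396) = 226212625825/1698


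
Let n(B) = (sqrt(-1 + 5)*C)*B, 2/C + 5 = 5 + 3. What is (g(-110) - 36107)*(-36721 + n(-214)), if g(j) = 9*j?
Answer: 4118471843/3 ≈ 1.3728e+9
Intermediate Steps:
C = 2/3 (C = 2/(-5 + (5 + 3)) = 2/(-5 + 8) = 2/3 ≈ 0.66667)
n(B) = 4*B/3 (n(B) = (sqrt(-1 + 5)*(2/3))*B = (sqrt(4)*(2/3))*B = (2*(2/3))*B = 4*B/3)
(g(-110) - 36107)*(-36721 + n(-214)) = (9*(-110) - 36107)*(-36721 + (4/3)*(-214)) = (-990 - 36107)*(-36721 - 856/3) = -37097*(-111019/3) = 4118471843/3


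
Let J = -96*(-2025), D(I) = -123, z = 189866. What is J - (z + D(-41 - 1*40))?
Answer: 4657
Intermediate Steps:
J = 194400
J - (z + D(-41 - 1*40)) = 194400 - (189866 - 123) = 194400 - 1*189743 = 194400 - 189743 = 4657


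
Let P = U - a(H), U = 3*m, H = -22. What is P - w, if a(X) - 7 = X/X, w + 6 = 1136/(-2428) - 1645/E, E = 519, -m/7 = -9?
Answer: 60057082/315033 ≈ 190.64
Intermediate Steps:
m = 63 (m = -7*(-9) = 63)
U = 189 (U = 3*63 = 189)
w = -3036109/315033 (w = -6 + (1136/(-2428) - 1645/519) = -6 + (1136*(-1/2428) - 1645*1/519) = -6 + (-284/607 - 1645/519) = -6 - 1145911/315033 = -3036109/315033 ≈ -9.6374)
a(X) = 8 (a(X) = 7 + X/X = 7 + 1 = 8)
P = 181 (P = 189 - 1*8 = 189 - 8 = 181)
P - w = 181 - 1*(-3036109/315033) = 181 + 3036109/315033 = 60057082/315033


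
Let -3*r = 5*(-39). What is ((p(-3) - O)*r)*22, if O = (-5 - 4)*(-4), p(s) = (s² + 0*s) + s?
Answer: -42900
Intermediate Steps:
p(s) = s + s² (p(s) = (s² + 0) + s = s² + s = s + s²)
r = 65 (r = -5*(-39)/3 = -⅓*(-195) = 65)
O = 36 (O = -9*(-4) = 36)
((p(-3) - O)*r)*22 = ((-3*(1 - 3) - 1*36)*65)*22 = ((-3*(-2) - 36)*65)*22 = ((6 - 36)*65)*22 = -30*65*22 = -1950*22 = -42900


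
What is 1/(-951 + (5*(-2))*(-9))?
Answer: -1/861 ≈ -0.0011614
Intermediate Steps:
1/(-951 + (5*(-2))*(-9)) = 1/(-951 - 10*(-9)) = 1/(-951 + 90) = 1/(-861) = -1/861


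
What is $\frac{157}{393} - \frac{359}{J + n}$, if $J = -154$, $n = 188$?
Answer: $- \frac{135749}{13362} \approx -10.159$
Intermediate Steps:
$\frac{157}{393} - \frac{359}{J + n} = \frac{157}{393} - \frac{359}{-154 + 188} = 157 \cdot \frac{1}{393} - \frac{359}{34} = \frac{157}{393} - \frac{359}{34} = - \frac{135749}{13362}$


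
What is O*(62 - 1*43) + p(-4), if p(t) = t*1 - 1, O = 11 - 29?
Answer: -347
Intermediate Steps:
O = -18
p(t) = -1 + t (p(t) = t - 1 = -1 + t)
O*(62 - 1*43) + p(-4) = -18*(62 - 1*43) + (-1 - 4) = -18*(62 - 43) - 5 = -18*19 - 5 = -342 - 5 = -347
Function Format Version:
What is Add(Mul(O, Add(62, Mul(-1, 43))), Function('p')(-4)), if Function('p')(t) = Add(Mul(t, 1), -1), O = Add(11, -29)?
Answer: -347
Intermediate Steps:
O = -18
Function('p')(t) = Add(-1, t) (Function('p')(t) = Add(t, -1) = Add(-1, t))
Add(Mul(O, Add(62, Mul(-1, 43))), Function('p')(-4)) = Add(Mul(-18, Add(62, Mul(-1, 43))), Add(-1, -4)) = Add(Mul(-18, Add(62, -43)), -5) = Add(Mul(-18, 19), -5) = Add(-342, -5) = -347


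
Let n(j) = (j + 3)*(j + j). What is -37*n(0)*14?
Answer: 0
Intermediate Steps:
n(j) = 2*j*(3 + j) (n(j) = (3 + j)*(2*j) = 2*j*(3 + j))
-37*n(0)*14 = -74*0*(3 + 0)*14 = -74*0*3*14 = -37*0*14 = 0*14 = 0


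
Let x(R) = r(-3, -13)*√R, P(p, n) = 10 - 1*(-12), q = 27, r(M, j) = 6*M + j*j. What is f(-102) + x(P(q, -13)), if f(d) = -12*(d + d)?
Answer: 2448 + 151*√22 ≈ 3156.3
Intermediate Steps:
f(d) = -24*d
r(M, j) = j² + 6*M (r(M, j) = 6*M + j² = j² + 6*M)
P(p, n) = 22 (P(p, n) = 10 + 12 = 22)
x(R) = 151*√R (x(R) = ((-13)² + 6*(-3))*√R = (169 - 18)*√R = 151*√R)
f(-102) + x(P(q, -13)) = -24*(-102) + 151*√22 = 2448 + 151*√22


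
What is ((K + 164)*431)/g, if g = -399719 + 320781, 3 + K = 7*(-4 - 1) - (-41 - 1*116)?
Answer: -121973/78938 ≈ -1.5452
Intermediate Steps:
K = 119 (K = -3 + (7*(-4 - 1) - (-41 - 1*116)) = -3 + (7*(-5) - (-41 - 116)) = -3 + (-35 - 1*(-157)) = -3 + (-35 + 157) = -3 + 122 = 119)
g = -78938
((K + 164)*431)/g = ((119 + 164)*431)/(-78938) = (283*431)*(-1/78938) = 121973*(-1/78938) = -121973/78938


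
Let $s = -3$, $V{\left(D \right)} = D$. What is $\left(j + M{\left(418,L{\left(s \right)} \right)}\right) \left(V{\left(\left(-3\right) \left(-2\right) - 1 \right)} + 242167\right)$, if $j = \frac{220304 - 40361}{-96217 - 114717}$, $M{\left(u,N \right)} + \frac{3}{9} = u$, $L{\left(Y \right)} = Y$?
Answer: $\frac{10645900211226}{105467} \approx 1.0094 \cdot 10^{8}$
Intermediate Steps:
$M{\left(u,N \right)} = - \frac{1}{3} + u$
$j = - \frac{179943}{210934}$ ($j = \frac{179943}{-210934} = 179943 \left(- \frac{1}{210934}\right) = - \frac{179943}{210934} \approx -0.85308$)
$\left(j + M{\left(418,L{\left(s \right)} \right)}\right) \left(V{\left(\left(-3\right) \left(-2\right) - 1 \right)} + 242167\right) = \left(- \frac{179943}{210934} + \left(- \frac{1}{3} + 418\right)\right) \left(\left(\left(-3\right) \left(-2\right) - 1\right) + 242167\right) = \left(- \frac{179943}{210934} + \frac{1253}{3}\right) \left(\left(6 - 1\right) + 242167\right) = \frac{263760473 \left(5 + 242167\right)}{632802} = \frac{263760473}{632802} \cdot 242172 = \frac{10645900211226}{105467}$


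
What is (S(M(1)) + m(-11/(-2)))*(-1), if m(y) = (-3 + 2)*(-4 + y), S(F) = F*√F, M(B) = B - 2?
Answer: 3/2 + I ≈ 1.5 + 1.0*I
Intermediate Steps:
M(B) = -2 + B
S(F) = F^(3/2)
m(y) = 4 - y (m(y) = -(-4 + y) = 4 - y)
(S(M(1)) + m(-11/(-2)))*(-1) = ((-2 + 1)^(3/2) + (4 - (-11)/(-2)))*(-1) = ((-1)^(3/2) + (4 - (-11)*(-1)/2))*(-1) = (-I + (4 - 1*11/2))*(-1) = (-I + (4 - 11/2))*(-1) = (-I - 3/2)*(-1) = (-3/2 - I)*(-1) = 3/2 + I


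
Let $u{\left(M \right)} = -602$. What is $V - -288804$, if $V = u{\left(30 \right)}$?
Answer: $288202$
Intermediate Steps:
$V = -602$
$V - -288804 = -602 - -288804 = -602 + 288804 = 288202$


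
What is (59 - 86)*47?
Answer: -1269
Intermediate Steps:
(59 - 86)*47 = -27*47 = -1269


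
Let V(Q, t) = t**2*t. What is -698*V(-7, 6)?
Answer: -150768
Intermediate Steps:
V(Q, t) = t**3
-698*V(-7, 6) = -698*6**3 = -698*216 = -150768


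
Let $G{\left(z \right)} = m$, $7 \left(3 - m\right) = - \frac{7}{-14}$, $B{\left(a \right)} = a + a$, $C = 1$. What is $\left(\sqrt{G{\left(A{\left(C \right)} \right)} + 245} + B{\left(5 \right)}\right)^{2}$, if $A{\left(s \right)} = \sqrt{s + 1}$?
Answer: $\frac{\left(140 + \sqrt{48594}\right)^{2}}{196} \approx 662.84$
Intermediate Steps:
$B{\left(a \right)} = 2 a$
$m = \frac{41}{14}$ ($m = 3 - \frac{\left(-7\right) \frac{1}{-14}}{7} = 3 - \frac{\left(-7\right) \left(- \frac{1}{14}\right)}{7} = 3 - \frac{1}{14} = \frac{41}{14} \approx 2.9286$)
$A{\left(s \right)} = \sqrt{1 + s}$
$G{\left(z \right)} = \frac{41}{14}$
$\left(\sqrt{G{\left(A{\left(C \right)} \right)} + 245} + B{\left(5 \right)}\right)^{2} = \left(\sqrt{\frac{41}{14} + 245} + 2 \cdot 5\right)^{2} = \left(\sqrt{\frac{3471}{14}} + 10\right)^{2} = \left(\frac{\sqrt{48594}}{14} + 10\right)^{2} = \left(10 + \frac{\sqrt{48594}}{14}\right)^{2}$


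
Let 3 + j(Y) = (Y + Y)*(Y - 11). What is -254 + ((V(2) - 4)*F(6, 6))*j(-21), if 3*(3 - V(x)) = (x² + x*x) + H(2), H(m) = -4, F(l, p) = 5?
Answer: -15899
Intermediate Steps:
V(x) = 13/3 - 2*x²/3 (V(x) = 3 - ((x² + x*x) - 4)/3 = 3 - ((x² + x²) - 4)/3 = 3 - (2*x² - 4)/3 = 3 - (-4 + 2*x²)/3 = 3 + (4/3 - 2*x²/3) = 13/3 - 2*x²/3)
j(Y) = -3 + 2*Y*(-11 + Y) (j(Y) = -3 + (Y + Y)*(Y - 11) = -3 + (2*Y)*(-11 + Y) = -3 + 2*Y*(-11 + Y))
-254 + ((V(2) - 4)*F(6, 6))*j(-21) = -254 + (((13/3 - ⅔*2²) - 4)*5)*(-3 - 22*(-21) + 2*(-21)²) = -254 + (((13/3 - ⅔*4) - 4)*5)*(-3 + 462 + 2*441) = -254 + (((13/3 - 8/3) - 4)*5)*(-3 + 462 + 882) = -254 + ((5/3 - 4)*5)*1341 = -254 - 7/3*5*1341 = -254 - 35/3*1341 = -254 - 15645 = -15899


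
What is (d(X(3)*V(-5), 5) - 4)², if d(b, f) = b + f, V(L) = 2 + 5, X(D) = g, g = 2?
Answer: 225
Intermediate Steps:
X(D) = 2
V(L) = 7
(d(X(3)*V(-5), 5) - 4)² = ((2*7 + 5) - 4)² = ((14 + 5) - 4)² = (19 - 4)² = 15² = 225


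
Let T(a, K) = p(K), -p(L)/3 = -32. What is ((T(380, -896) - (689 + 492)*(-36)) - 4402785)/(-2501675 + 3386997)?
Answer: -4360173/885322 ≈ -4.9250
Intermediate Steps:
p(L) = 96 (p(L) = -3*(-32) = 96)
T(a, K) = 96
((T(380, -896) - (689 + 492)*(-36)) - 4402785)/(-2501675 + 3386997) = ((96 - (689 + 492)*(-36)) - 4402785)/(-2501675 + 3386997) = ((96 - 1181*(-36)) - 4402785)/885322 = ((96 - 1*(-42516)) - 4402785)*(1/885322) = ((96 + 42516) - 4402785)*(1/885322) = (42612 - 4402785)*(1/885322) = -4360173*1/885322 = -4360173/885322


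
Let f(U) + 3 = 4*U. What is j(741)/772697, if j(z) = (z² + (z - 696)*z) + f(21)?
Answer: 582507/772697 ≈ 0.75386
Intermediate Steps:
f(U) = -3 + 4*U
j(z) = 81 + z² + z*(-696 + z) (j(z) = (z² + (z - 696)*z) + (-3 + 4*21) = (z² + (-696 + z)*z) + (-3 + 84) = (z² + z*(-696 + z)) + 81 = 81 + z² + z*(-696 + z))
j(741)/772697 = (81 - 696*741 + 2*741²)/772697 = (81 - 515736 + 2*549081)*(1/772697) = (81 - 515736 + 1098162)*(1/772697) = 582507*(1/772697) = 582507/772697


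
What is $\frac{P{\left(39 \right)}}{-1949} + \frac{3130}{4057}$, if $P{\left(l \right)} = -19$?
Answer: $\frac{6177453}{7907093} \approx 0.78125$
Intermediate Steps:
$\frac{P{\left(39 \right)}}{-1949} + \frac{3130}{4057} = - \frac{19}{-1949} + \frac{3130}{4057} = \left(-19\right) \left(- \frac{1}{1949}\right) + 3130 \cdot \frac{1}{4057} = \frac{19}{1949} + \frac{3130}{4057} = \frac{6177453}{7907093}$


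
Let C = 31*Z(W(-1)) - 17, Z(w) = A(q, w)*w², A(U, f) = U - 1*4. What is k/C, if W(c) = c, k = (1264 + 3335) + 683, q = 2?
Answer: -5282/79 ≈ -66.861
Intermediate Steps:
k = 5282 (k = 4599 + 683 = 5282)
A(U, f) = -4 + U (A(U, f) = U - 4 = -4 + U)
Z(w) = -2*w² (Z(w) = (-4 + 2)*w² = -2*w²)
C = -79 (C = 31*(-2*(-1)²) - 17 = 31*(-2*1) - 17 = 31*(-2) - 17 = -62 - 17 = -79)
k/C = 5282/(-79) = 5282*(-1/79) = -5282/79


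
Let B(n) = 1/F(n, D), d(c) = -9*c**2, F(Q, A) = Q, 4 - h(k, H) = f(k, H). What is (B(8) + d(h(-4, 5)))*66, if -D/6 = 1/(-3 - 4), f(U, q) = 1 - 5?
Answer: -152031/4 ≈ -38008.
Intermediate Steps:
f(U, q) = -4
h(k, H) = 8 (h(k, H) = 4 - 1*(-4) = 4 + 4 = 8)
D = 6/7 (D = -6/(-3 - 4) = -6/(-7) = -6*(-1/7) = 6/7 ≈ 0.85714)
B(n) = 1/n
(B(8) + d(h(-4, 5)))*66 = (1/8 - 9*8**2)*66 = (1/8 - 9*64)*66 = (1/8 - 576)*66 = -4607/8*66 = -152031/4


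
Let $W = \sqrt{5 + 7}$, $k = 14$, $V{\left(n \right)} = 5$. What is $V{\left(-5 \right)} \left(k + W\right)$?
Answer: $70 + 10 \sqrt{3} \approx 87.321$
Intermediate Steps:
$W = 2 \sqrt{3}$ ($W = \sqrt{12} = 2 \sqrt{3} \approx 3.4641$)
$V{\left(-5 \right)} \left(k + W\right) = 5 \left(14 + 2 \sqrt{3}\right) = 70 + 10 \sqrt{3}$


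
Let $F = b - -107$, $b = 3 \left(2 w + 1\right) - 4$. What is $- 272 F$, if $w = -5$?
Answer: $-20672$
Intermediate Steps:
$b = -31$ ($b = 3 \left(2 \left(-5\right) + 1\right) - 4 = 3 \left(-10 + 1\right) - 4 = 3 \left(-9\right) - 4 = -27 - 4 = -31$)
$F = 76$ ($F = -31 - -107 = -31 + 107 = 76$)
$- 272 F = \left(-272\right) 76 = -20672$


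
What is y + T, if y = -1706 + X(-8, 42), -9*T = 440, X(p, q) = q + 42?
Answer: -15038/9 ≈ -1670.9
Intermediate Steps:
X(p, q) = 42 + q
T = -440/9 (T = -1/9*440 = -440/9 ≈ -48.889)
y = -1622 (y = -1706 + (42 + 42) = -1706 + 84 = -1622)
y + T = -1622 - 440/9 = -15038/9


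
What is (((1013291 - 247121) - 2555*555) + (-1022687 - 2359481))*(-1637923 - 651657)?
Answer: 9236218380340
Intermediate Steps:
(((1013291 - 247121) - 2555*555) + (-1022687 - 2359481))*(-1637923 - 651657) = ((766170 - 1*1418025) - 3382168)*(-2289580) = ((766170 - 1418025) - 3382168)*(-2289580) = (-651855 - 3382168)*(-2289580) = -4034023*(-2289580) = 9236218380340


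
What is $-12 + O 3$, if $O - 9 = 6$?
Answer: $33$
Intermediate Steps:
$O = 15$ ($O = 9 + 6 = 15$)
$-12 + O 3 = -12 + 15 \cdot 3 = -12 + 45 = 33$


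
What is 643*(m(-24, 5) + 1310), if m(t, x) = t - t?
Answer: 842330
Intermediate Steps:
m(t, x) = 0
643*(m(-24, 5) + 1310) = 643*(0 + 1310) = 643*1310 = 842330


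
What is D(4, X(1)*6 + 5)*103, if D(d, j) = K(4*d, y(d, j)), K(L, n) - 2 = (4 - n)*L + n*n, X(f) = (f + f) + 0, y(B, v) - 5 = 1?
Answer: 618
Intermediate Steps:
y(B, v) = 6 (y(B, v) = 5 + 1 = 6)
X(f) = 2*f (X(f) = 2*f + 0 = 2*f)
K(L, n) = 2 + n**2 + L*(4 - n) (K(L, n) = 2 + ((4 - n)*L + n*n) = 2 + (L*(4 - n) + n**2) = 2 + (n**2 + L*(4 - n)) = 2 + n**2 + L*(4 - n))
D(d, j) = 38 - 8*d (D(d, j) = 2 + 6**2 + 4*(4*d) - 1*4*d*6 = 2 + 36 + 16*d - 24*d = 38 - 8*d)
D(4, X(1)*6 + 5)*103 = (38 - 8*4)*103 = (38 - 32)*103 = 6*103 = 618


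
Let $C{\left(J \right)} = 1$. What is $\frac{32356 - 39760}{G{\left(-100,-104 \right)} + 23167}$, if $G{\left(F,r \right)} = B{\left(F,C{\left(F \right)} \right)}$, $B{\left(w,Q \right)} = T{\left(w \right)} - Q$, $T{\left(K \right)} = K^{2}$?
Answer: $- \frac{3702}{16583} \approx -0.22324$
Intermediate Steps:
$B{\left(w,Q \right)} = w^{2} - Q$
$G{\left(F,r \right)} = -1 + F^{2}$ ($G{\left(F,r \right)} = F^{2} - 1 = -1 + F^{2}$)
$\frac{32356 - 39760}{G{\left(-100,-104 \right)} + 23167} = \frac{32356 - 39760}{\left(-1 + \left(-100\right)^{2}\right) + 23167} = - \frac{7404}{\left(-1 + 10000\right) + 23167} = - \frac{7404}{9999 + 23167} = - \frac{7404}{33166} = \left(-7404\right) \frac{1}{33166} = - \frac{3702}{16583}$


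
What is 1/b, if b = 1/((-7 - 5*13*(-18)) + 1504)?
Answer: 2667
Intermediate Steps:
b = 1/2667 (b = 1/((-7 - 65*(-18)) + 1504) = 1/((-7 + 1170) + 1504) = 1/(1163 + 1504) = 1/2667 ≈ 0.00037495)
1/b = 1/(1/2667) = 2667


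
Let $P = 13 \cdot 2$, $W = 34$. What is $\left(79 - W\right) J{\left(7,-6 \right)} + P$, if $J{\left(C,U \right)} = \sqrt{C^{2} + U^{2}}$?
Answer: $26 + 45 \sqrt{85} \approx 440.88$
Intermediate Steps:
$P = 26$
$\left(79 - W\right) J{\left(7,-6 \right)} + P = \left(79 - 34\right) \sqrt{7^{2} + \left(-6\right)^{2}} + 26 = \left(79 - 34\right) \sqrt{49 + 36} + 26 = 45 \sqrt{85} + 26 = 26 + 45 \sqrt{85}$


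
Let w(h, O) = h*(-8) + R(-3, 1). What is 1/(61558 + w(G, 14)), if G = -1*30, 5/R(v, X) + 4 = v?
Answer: 7/432581 ≈ 1.6182e-5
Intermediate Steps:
R(v, X) = 5/(-4 + v)
G = -30
w(h, O) = -5/7 - 8*h (w(h, O) = h*(-8) + 5/(-4 - 3) = -8*h + 5/(-7) = -8*h + 5*(-⅐) = -8*h - 5/7 = -5/7 - 8*h)
1/(61558 + w(G, 14)) = 1/(61558 + (-5/7 - 8*(-30))) = 1/(61558 + (-5/7 + 240)) = 1/(61558 + 1675/7) = 1/(432581/7) = 7/432581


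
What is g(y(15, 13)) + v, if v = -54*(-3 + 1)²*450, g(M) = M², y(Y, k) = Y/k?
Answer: -16426575/169 ≈ -97199.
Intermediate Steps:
v = -97200 (v = -54*(-2)²*450 = -216*450 = -54*1800 = -97200)
g(y(15, 13)) + v = (15/13)² - 97200 = 225/169 - 97200 = -16426575/169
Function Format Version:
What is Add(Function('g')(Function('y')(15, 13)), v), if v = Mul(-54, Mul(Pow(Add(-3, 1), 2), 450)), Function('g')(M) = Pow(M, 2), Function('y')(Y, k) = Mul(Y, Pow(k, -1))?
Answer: Rational(-16426575, 169) ≈ -97199.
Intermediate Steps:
v = -97200 (v = Mul(-54, Mul(Pow(-2, 2), 450)) = Mul(-54, Mul(4, 450)) = Mul(-54, 1800) = -97200)
Add(Function('g')(Function('y')(15, 13)), v) = Add(Pow(Mul(15, Pow(13, -1)), 2), -97200) = Add(Pow(Mul(15, Rational(1, 13)), 2), -97200) = Add(Pow(Rational(15, 13), 2), -97200) = Add(Rational(225, 169), -97200) = Rational(-16426575, 169)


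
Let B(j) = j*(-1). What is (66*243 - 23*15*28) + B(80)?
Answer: 6298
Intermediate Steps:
B(j) = -j
(66*243 - 23*15*28) + B(80) = (66*243 - 23*15*28) - 1*80 = (16038 - 345*28) - 80 = (16038 - 9660) - 80 = 6378 - 80 = 6298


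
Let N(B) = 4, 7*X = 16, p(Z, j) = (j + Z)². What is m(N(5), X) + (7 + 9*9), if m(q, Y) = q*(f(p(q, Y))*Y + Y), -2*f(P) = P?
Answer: -28632/343 ≈ -83.475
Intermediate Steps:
p(Z, j) = (Z + j)²
X = 16/7 (X = (⅐)*16 = 16/7 ≈ 2.2857)
f(P) = -P/2
m(q, Y) = q*(Y - Y*(Y + q)²/2) (m(q, Y) = q*((-(q + Y)²/2)*Y + Y) = q*((-(Y + q)²/2)*Y + Y) = q*(-Y*(Y + q)²/2 + Y) = q*(Y - Y*(Y + q)²/2))
m(N(5), X) + (7 + 9*9) = -½*16/7*4*(-2 + (16/7 + 4)²) + (7 + 9*9) = -½*16/7*4*(-2 + (44/7)²) + (7 + 81) = -½*16/7*4*(-2 + 1936/49) + 88 = -½*16/7*4*1838/49 + 88 = -58816/343 + 88 = -28632/343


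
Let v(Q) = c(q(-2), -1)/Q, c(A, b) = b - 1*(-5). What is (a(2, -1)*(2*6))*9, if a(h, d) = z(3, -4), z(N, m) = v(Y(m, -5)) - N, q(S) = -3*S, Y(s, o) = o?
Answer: -2052/5 ≈ -410.40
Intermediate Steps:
c(A, b) = 5 + b (c(A, b) = b + 5 = 5 + b)
v(Q) = 4/Q (v(Q) = (5 - 1)/Q = 4/Q)
z(N, m) = -4/5 - N (z(N, m) = 4/(-5) - N = 4*(-1/5) - N = -4/5 - N)
a(h, d) = -19/5 (a(h, d) = -4/5 - 1*3 = -4/5 - 3 = -19/5)
(a(2, -1)*(2*6))*9 = -38*6/5*9 = -19/5*12*9 = -228/5*9 = -2052/5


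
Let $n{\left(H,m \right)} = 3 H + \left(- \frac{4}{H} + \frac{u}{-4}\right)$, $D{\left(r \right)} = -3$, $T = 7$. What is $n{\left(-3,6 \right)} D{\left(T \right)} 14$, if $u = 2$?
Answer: $343$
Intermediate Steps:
$n{\left(H,m \right)} = - \frac{1}{2} - \frac{4}{H} + 3 H$ ($n{\left(H,m \right)} = 3 H + \left(- \frac{4}{H} + \frac{2}{-4}\right) = 3 H + \left(- \frac{4}{H} + 2 \left(- \frac{1}{4}\right)\right) = 3 H - \left(\frac{1}{2} + \frac{4}{H}\right) = - \frac{1}{2} - \frac{4}{H} + 3 H$)
$n{\left(-3,6 \right)} D{\left(T \right)} 14 = \left(- \frac{1}{2} - \frac{4}{-3} + 3 \left(-3\right)\right) \left(-3\right) 14 = \left(- \frac{1}{2} - - \frac{4}{3} - 9\right) \left(-3\right) 14 = \left(- \frac{1}{2} + \frac{4}{3} - 9\right) \left(-3\right) 14 = \left(- \frac{49}{6}\right) \left(-3\right) 14 = \frac{49}{2} \cdot 14 = 343$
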